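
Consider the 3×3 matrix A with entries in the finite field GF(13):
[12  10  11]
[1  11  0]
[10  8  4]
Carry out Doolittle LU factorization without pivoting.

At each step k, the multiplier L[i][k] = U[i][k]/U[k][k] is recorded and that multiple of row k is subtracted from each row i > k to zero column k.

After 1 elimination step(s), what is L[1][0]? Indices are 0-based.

L[1][0] = 12

k=0: U[0][0]=12
  eliminate (1,0): mult=12, new row 1: (0, 8, 11); set L[1][0]=12
  eliminate (2,0): mult=3, new row 2: (0, 4, 10); set L[2][0]=3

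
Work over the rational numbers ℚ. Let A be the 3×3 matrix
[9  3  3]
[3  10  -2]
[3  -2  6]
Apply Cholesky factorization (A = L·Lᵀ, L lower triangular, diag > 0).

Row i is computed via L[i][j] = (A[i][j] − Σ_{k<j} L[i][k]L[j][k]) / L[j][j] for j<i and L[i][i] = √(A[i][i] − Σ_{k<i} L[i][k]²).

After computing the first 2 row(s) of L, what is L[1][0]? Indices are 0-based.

L[1][0] = 1

Step 1: L[0][0] = √(9) = 3.
  L[1][0] = (3) / L[0][0] = 1.
Step 2: L[1][1] = √(9) = 3.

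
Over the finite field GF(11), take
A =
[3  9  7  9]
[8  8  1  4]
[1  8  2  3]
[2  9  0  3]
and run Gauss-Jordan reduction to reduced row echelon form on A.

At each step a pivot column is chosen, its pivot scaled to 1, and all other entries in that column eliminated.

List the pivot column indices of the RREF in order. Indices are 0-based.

step 1: normalize row 0 (÷3) = (1, 3, 6, 3)
  row 1: subtract 8×row0 = (0, 6, 8, 2)
  row 2: subtract 1×row0 = (0, 5, 7, 0)
  row 3: subtract 2×row0 = (0, 3, 10, 8)
step 2: normalize row 1 (÷6) = (0, 1, 5, 4)
  row 0: subtract 3×row1 = (1, 0, 2, 2)
  row 2: subtract 5×row1 = (0, 0, 4, 2)
  row 3: subtract 3×row1 = (0, 0, 6, 7)
step 3: normalize row 2 (÷4) = (0, 0, 1, 6)
  row 0: subtract 2×row2 = (1, 0, 0, 1)
  row 1: subtract 5×row2 = (0, 1, 0, 7)
  row 3: subtract 6×row2 = (0, 0, 0, 4)
step 4: normalize row 3 (÷4) = (0, 0, 0, 1)
  row 0: subtract 1×row3 = (1, 0, 0, 0)
  row 1: subtract 7×row3 = (0, 1, 0, 0)
  row 2: subtract 6×row3 = (0, 0, 1, 0)

pivot columns: 0, 1, 2, 3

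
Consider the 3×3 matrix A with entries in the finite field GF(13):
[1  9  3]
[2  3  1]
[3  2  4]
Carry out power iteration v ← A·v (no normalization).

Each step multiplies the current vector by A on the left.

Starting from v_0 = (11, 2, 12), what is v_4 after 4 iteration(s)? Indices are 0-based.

v_4 = (4, 9, 9)

v_0 = (11, 2, 12).
v_1 = A·v_0 = (0, 1, 7).
v_2 = A·v_1 = (4, 10, 4).
v_3 = A·v_2 = (2, 3, 9).
v_4 = A·v_3 = (4, 9, 9).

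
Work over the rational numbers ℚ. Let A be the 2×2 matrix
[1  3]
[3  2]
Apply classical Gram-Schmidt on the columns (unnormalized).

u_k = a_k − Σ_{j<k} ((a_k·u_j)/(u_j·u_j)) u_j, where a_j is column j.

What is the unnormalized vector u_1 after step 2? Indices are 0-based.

u_1 = (21/10, -7/10)

Step 1: u_0 = a_0 = (1, 3).
Step 2: u_1 = a_1 − (9/10)·u_0 = (21/10, -7/10).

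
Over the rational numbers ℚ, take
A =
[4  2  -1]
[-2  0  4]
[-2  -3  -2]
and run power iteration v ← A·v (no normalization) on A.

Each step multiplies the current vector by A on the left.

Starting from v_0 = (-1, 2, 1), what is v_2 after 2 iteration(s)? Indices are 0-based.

v_2 = (14, -22, -4)

v_0 = (-1, 2, 1).
v_1 = A·v_0 = (-1, 6, -6).
v_2 = A·v_1 = (14, -22, -4).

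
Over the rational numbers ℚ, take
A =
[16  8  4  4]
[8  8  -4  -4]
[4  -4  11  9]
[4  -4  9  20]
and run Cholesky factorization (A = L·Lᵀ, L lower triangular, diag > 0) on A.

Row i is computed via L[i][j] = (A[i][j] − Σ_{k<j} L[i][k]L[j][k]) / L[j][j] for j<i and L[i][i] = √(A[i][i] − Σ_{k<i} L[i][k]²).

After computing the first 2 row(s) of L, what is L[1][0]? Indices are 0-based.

Step 1: L[0][0] = √(16) = 4.
  L[1][0] = (8) / L[0][0] = 2.
Step 2: L[1][1] = √(4) = 2.

L[1][0] = 2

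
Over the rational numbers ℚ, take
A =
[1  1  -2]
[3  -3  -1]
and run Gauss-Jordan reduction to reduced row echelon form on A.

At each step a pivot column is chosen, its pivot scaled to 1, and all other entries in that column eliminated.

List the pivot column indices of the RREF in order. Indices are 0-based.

pivot columns: 0, 1

step 1: normalize row 0 (÷1) = (1, 1, -2)
  row 1: subtract 3×row0 = (0, -6, 5)
step 2: normalize row 1 (÷-6) = (0, 1, -5/6)
  row 0: subtract 1×row1 = (1, 0, -7/6)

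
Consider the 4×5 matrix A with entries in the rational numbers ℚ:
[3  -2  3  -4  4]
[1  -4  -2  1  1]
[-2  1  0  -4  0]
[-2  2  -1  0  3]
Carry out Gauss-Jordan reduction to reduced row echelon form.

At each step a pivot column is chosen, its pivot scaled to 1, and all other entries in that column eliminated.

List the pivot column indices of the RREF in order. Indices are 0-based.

step 1: normalize row 0 (÷3) = (1, -2/3, 1, -4/3, 4/3)
  row 1: subtract 1×row0 = (0, -10/3, -3, 7/3, -1/3)
  row 2: subtract -2×row0 = (0, -1/3, 2, -20/3, 8/3)
  row 3: subtract -2×row0 = (0, 2/3, 1, -8/3, 17/3)
step 2: normalize row 1 (÷-10/3) = (0, 1, 9/10, -7/10, 1/10)
  row 0: subtract -2/3×row1 = (1, 0, 8/5, -9/5, 7/5)
  row 2: subtract -1/3×row1 = (0, 0, 23/10, -69/10, 27/10)
  row 3: subtract 2/3×row1 = (0, 0, 2/5, -11/5, 28/5)
step 3: normalize row 2 (÷23/10) = (0, 0, 1, -3, 27/23)
  row 0: subtract 8/5×row2 = (1, 0, 0, 3, -11/23)
  row 1: subtract 9/10×row2 = (0, 1, 0, 2, -22/23)
  row 3: subtract 2/5×row2 = (0, 0, 0, -1, 118/23)
step 4: normalize row 3 (÷-1) = (0, 0, 0, 1, -118/23)
  row 0: subtract 3×row3 = (1, 0, 0, 0, 343/23)
  row 1: subtract 2×row3 = (0, 1, 0, 0, 214/23)
  row 2: subtract -3×row3 = (0, 0, 1, 0, -327/23)

pivot columns: 0, 1, 2, 3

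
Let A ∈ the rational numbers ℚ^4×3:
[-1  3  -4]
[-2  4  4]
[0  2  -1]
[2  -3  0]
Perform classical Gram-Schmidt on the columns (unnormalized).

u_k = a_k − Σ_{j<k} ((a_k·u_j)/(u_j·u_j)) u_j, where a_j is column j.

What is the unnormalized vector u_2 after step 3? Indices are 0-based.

Step 1: u_0 = a_0 = (-1, -2, 0, 2).
Step 2: u_1 = a_1 − (-17/9)·u_0 = (10/9, 2/9, 2, 7/9).
Step 3: u_2 = a_2 − (-4/9)·u_0 − (-50/53)·u_1 = (-180/53, 176/53, 47/53, 86/53).

u_2 = (-180/53, 176/53, 47/53, 86/53)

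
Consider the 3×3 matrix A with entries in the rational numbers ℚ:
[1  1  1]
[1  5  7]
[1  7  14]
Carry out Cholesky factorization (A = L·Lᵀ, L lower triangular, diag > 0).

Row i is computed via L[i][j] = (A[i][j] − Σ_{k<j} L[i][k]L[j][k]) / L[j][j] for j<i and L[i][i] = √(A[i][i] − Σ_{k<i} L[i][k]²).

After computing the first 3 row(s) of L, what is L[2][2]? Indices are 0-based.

Step 1: L[0][0] = √(1) = 1.
  L[1][0] = (1) / L[0][0] = 1.
Step 2: L[1][1] = √(4) = 2.
  L[2][0] = (1) / L[0][0] = 1.
  L[2][1] = (6) / L[1][1] = 3.
Step 3: L[2][2] = √(4) = 2.

L[2][2] = 2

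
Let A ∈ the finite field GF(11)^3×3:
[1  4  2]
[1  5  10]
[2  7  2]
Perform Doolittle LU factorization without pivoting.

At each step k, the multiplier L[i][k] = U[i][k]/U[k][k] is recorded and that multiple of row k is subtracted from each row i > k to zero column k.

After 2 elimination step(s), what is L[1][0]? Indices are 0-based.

[col 0] pivot 1
  R1 -= 1*R0 → (0, 1, 8)  (L[1][0] := 1)
  R2 -= 2*R0 → (0, 10, 9)  (L[2][0] := 2)
[col 1] pivot 1
  R2 -= 10*R1 → (0, 0, 6)  (L[2][1] := 10)

L[1][0] = 1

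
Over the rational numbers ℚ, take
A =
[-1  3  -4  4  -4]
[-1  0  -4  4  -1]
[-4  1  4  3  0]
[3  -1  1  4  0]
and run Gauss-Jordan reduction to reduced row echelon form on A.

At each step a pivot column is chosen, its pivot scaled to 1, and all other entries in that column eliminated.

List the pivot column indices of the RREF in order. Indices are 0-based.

[1] R0 /= -1  ⇒  (1, -3, 4, -4, 4)
     R1 -= -1·R0  ⇒  (0, -3, 0, 0, 3)
     R2 -= -4·R0  ⇒  (0, -11, 20, -13, 16)
     R3 -= 3·R0  ⇒  (0, 8, -11, 16, -12)
[2] R1 /= -3  ⇒  (0, 1, 0, 0, -1)
     R0 -= -3·R1  ⇒  (1, 0, 4, -4, 1)
     R2 -= -11·R1  ⇒  (0, 0, 20, -13, 5)
     R3 -= 8·R1  ⇒  (0, 0, -11, 16, -4)
[3] R2 /= 20  ⇒  (0, 0, 1, -13/20, 1/4)
     R0 -= 4·R2  ⇒  (1, 0, 0, -7/5, 0)
     R3 -= -11·R2  ⇒  (0, 0, 0, 177/20, -5/4)
[4] R3 /= 177/20  ⇒  (0, 0, 0, 1, -25/177)
     R0 -= -7/5·R3  ⇒  (1, 0, 0, 0, -35/177)
     R2 -= -13/20·R3  ⇒  (0, 0, 1, 0, 28/177)

pivot columns: 0, 1, 2, 3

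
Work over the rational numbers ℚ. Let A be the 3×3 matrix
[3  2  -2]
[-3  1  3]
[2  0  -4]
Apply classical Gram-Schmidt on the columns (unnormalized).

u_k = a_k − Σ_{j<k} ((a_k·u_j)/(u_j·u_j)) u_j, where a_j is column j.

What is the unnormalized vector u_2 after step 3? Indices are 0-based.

u_2 = (40/101, -80/101, -180/101)

Step 1: u_0 = a_0 = (3, -3, 2).
Step 2: u_1 = a_1 − (3/22)·u_0 = (35/22, 31/22, -3/11).
Step 3: u_2 = a_2 − (-23/22)·u_0 − (47/101)·u_1 = (40/101, -80/101, -180/101).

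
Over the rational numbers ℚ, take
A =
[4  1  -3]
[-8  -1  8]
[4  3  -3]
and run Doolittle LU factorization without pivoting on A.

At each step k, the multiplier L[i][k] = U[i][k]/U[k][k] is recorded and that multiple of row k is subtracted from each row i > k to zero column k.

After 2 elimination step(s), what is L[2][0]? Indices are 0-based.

k=0: U[0][0]=4
  eliminate (1,0): mult=-2, new row 1: (0, 1, 2); set L[1][0]=-2
  eliminate (2,0): mult=1, new row 2: (0, 2, 0); set L[2][0]=1
k=1: U[1][1]=1
  eliminate (2,1): mult=2, new row 2: (0, 0, -4); set L[2][1]=2

L[2][0] = 1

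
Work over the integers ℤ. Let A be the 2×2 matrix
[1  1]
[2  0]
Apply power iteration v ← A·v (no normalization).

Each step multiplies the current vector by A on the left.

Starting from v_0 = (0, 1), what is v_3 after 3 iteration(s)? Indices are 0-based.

v_3 = (3, 2)

v_0 = (0, 1).
v_1 = A·v_0 = (1, 0).
v_2 = A·v_1 = (1, 2).
v_3 = A·v_2 = (3, 2).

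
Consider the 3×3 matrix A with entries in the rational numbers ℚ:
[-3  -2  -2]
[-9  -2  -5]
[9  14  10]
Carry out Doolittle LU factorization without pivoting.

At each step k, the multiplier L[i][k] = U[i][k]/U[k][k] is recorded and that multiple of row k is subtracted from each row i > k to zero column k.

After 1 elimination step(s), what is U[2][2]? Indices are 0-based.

U[2][2] = 4

[col 0] pivot -3
  R1 -= 3*R0 → (0, 4, 1)  (L[1][0] := 3)
  R2 -= -3*R0 → (0, 8, 4)  (L[2][0] := -3)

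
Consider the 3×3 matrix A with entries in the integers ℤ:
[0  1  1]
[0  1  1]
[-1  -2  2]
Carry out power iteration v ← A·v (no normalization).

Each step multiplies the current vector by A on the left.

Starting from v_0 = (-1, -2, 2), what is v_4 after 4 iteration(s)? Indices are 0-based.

v_4 = (36, 36, -63)

v_0 = (-1, -2, 2).
v_1 = A·v_0 = (0, 0, 9).
v_2 = A·v_1 = (9, 9, 18).
v_3 = A·v_2 = (27, 27, 9).
v_4 = A·v_3 = (36, 36, -63).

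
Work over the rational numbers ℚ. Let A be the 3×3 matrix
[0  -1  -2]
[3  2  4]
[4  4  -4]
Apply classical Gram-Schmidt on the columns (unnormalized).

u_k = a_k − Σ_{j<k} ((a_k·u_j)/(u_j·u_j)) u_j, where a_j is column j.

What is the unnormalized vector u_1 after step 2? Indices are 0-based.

Step 1: u_0 = a_0 = (0, 3, 4).
Step 2: u_1 = a_1 − (22/25)·u_0 = (-1, -16/25, 12/25).

u_1 = (-1, -16/25, 12/25)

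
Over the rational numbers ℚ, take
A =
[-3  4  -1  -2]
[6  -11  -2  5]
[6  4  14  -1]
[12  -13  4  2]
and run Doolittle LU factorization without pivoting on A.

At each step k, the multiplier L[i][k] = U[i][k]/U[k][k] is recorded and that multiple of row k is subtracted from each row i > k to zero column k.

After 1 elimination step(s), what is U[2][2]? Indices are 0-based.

Step 1: pivot at (0,0) is -3.
  row1 ← row1 − (-2)·row0  ⇒  L[1][0]=-2, U row1=(0, -3, -4, 1)
  row2 ← row2 − (-2)·row0  ⇒  L[2][0]=-2, U row2=(0, 12, 12, -5)
  row3 ← row3 − (-4)·row0  ⇒  L[3][0]=-4, U row3=(0, 3, 0, -6)

U[2][2] = 12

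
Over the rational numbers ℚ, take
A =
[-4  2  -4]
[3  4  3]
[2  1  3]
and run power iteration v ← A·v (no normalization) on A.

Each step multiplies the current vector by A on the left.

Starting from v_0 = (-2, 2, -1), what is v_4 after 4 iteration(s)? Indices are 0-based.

v_4 = (-600, 593, 337)

v_0 = (-2, 2, -1).
v_1 = A·v_0 = (16, -1, -5).
v_2 = A·v_1 = (-46, 29, 16).
v_3 = A·v_2 = (178, 26, -15).
v_4 = A·v_3 = (-600, 593, 337).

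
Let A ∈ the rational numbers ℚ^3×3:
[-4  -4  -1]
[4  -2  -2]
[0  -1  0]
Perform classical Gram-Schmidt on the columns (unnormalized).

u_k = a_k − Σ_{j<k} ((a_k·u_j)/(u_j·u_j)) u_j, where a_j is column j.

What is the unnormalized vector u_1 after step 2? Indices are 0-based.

u_1 = (-3, -3, -1)

Step 1: u_0 = a_0 = (-4, 4, 0).
Step 2: u_1 = a_1 − (1/4)·u_0 = (-3, -3, -1).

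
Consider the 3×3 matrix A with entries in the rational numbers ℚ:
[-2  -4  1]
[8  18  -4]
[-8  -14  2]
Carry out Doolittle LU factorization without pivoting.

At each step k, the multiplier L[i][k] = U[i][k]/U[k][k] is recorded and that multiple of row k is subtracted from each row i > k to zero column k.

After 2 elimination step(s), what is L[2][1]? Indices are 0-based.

L[2][1] = 1

[col 0] pivot -2
  R1 -= -4*R0 → (0, 2, 0)  (L[1][0] := -4)
  R2 -= 4*R0 → (0, 2, -2)  (L[2][0] := 4)
[col 1] pivot 2
  R2 -= 1*R1 → (0, 0, -2)  (L[2][1] := 1)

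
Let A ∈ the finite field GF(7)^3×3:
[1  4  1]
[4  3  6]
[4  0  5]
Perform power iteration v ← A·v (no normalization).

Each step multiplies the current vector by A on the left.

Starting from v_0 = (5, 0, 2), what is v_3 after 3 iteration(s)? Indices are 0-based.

v_3 = (5, 1, 3)

v_0 = (5, 0, 2).
v_1 = A·v_0 = (0, 4, 2).
v_2 = A·v_1 = (4, 3, 3).
v_3 = A·v_2 = (5, 1, 3).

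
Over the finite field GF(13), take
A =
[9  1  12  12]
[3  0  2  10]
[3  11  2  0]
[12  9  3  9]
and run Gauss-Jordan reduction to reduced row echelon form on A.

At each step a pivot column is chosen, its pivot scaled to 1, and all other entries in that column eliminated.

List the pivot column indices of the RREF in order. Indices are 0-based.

pivot columns: 0, 1, 2, 3

[1] R0 /= 9  ⇒  (1, 3, 10, 10)
     R1 -= 3·R0  ⇒  (0, 4, 11, 6)
     R2 -= 3·R0  ⇒  (0, 2, 11, 9)
     R3 -= 12·R0  ⇒  (0, 12, 0, 6)
[2] R1 /= 4  ⇒  (0, 1, 6, 8)
     R0 -= 3·R1  ⇒  (1, 0, 5, 12)
     R2 -= 2·R1  ⇒  (0, 0, 12, 6)
     R3 -= 12·R1  ⇒  (0, 0, 6, 1)
[3] R2 /= 12  ⇒  (0, 0, 1, 7)
     R0 -= 5·R2  ⇒  (1, 0, 0, 3)
     R1 -= 6·R2  ⇒  (0, 1, 0, 5)
     R3 -= 6·R2  ⇒  (0, 0, 0, 11)
[4] R3 /= 11  ⇒  (0, 0, 0, 1)
     R0 -= 3·R3  ⇒  (1, 0, 0, 0)
     R1 -= 5·R3  ⇒  (0, 1, 0, 0)
     R2 -= 7·R3  ⇒  (0, 0, 1, 0)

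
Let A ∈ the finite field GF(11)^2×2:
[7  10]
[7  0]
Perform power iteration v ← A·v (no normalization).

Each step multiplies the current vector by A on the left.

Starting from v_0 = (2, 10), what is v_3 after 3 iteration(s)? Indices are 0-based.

v_3 = (4, 10)

v_0 = (2, 10).
v_1 = A·v_0 = (4, 3).
v_2 = A·v_1 = (3, 6).
v_3 = A·v_2 = (4, 10).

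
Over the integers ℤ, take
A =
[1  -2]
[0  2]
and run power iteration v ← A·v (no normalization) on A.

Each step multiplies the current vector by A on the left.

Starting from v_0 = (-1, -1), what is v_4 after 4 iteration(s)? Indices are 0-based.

v_0 = (-1, -1).
v_1 = A·v_0 = (1, -2).
v_2 = A·v_1 = (5, -4).
v_3 = A·v_2 = (13, -8).
v_4 = A·v_3 = (29, -16).

v_4 = (29, -16)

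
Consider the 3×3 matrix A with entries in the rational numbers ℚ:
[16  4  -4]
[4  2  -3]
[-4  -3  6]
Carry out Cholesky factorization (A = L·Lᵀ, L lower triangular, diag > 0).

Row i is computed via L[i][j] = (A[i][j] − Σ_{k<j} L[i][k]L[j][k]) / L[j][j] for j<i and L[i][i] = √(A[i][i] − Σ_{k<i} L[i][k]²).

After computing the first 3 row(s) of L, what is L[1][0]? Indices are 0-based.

Step 1: L[0][0] = √(16) = 4.
  L[1][0] = (4) / L[0][0] = 1.
Step 2: L[1][1] = √(1) = 1.
  L[2][0] = (-4) / L[0][0] = -1.
  L[2][1] = (-2) / L[1][1] = -2.
Step 3: L[2][2] = √(1) = 1.

L[1][0] = 1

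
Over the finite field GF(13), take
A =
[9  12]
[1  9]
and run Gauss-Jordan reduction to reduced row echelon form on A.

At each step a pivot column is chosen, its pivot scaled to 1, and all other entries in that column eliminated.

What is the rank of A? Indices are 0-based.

rank = 2

[1] R0 /= 9  ⇒  (1, 10)
     R1 -= 1·R0  ⇒  (0, 12)
[2] R1 /= 12  ⇒  (0, 1)
     R0 -= 10·R1  ⇒  (1, 0)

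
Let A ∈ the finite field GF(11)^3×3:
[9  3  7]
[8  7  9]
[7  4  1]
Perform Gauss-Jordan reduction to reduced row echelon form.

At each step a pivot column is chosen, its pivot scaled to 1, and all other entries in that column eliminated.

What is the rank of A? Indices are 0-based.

rank = 3

[1] R0 /= 9  ⇒  (1, 4, 2)
     R1 -= 8·R0  ⇒  (0, 8, 4)
     R2 -= 7·R0  ⇒  (0, 9, 9)
[2] R1 /= 8  ⇒  (0, 1, 6)
     R0 -= 4·R1  ⇒  (1, 0, 0)
     R2 -= 9·R1  ⇒  (0, 0, 10)
[3] R2 /= 10  ⇒  (0, 0, 1)
     R1 -= 6·R2  ⇒  (0, 1, 0)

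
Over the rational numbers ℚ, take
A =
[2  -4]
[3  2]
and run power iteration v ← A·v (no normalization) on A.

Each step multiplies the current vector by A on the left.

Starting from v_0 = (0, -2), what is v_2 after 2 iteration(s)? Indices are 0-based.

v_2 = (32, 16)

v_0 = (0, -2).
v_1 = A·v_0 = (8, -4).
v_2 = A·v_1 = (32, 16).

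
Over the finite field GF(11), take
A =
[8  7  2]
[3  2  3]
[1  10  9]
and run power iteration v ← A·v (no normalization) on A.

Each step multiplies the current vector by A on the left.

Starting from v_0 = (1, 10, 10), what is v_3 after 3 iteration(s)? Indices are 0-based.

v_3 = (8, 2, 6)

v_0 = (1, 10, 10).
v_1 = A·v_0 = (10, 9, 4).
v_2 = A·v_1 = (8, 5, 4).
v_3 = A·v_2 = (8, 2, 6).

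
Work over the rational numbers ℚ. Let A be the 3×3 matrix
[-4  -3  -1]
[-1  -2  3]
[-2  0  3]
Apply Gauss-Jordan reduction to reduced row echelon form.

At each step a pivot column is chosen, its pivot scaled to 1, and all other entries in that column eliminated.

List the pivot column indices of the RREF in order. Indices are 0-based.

pivot columns: 0, 1, 2

step 1: normalize row 0 (÷-4) = (1, 3/4, 1/4)
  row 1: subtract -1×row0 = (0, -5/4, 13/4)
  row 2: subtract -2×row0 = (0, 3/2, 7/2)
step 2: normalize row 1 (÷-5/4) = (0, 1, -13/5)
  row 0: subtract 3/4×row1 = (1, 0, 11/5)
  row 2: subtract 3/2×row1 = (0, 0, 37/5)
step 3: normalize row 2 (÷37/5) = (0, 0, 1)
  row 0: subtract 11/5×row2 = (1, 0, 0)
  row 1: subtract -13/5×row2 = (0, 1, 0)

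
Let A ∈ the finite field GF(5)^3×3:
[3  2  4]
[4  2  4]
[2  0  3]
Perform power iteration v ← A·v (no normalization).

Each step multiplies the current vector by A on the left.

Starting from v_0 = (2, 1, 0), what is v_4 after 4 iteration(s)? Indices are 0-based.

v_0 = (2, 1, 0).
v_1 = A·v_0 = (3, 0, 4).
v_2 = A·v_1 = (0, 3, 3).
v_3 = A·v_2 = (3, 3, 4).
v_4 = A·v_3 = (1, 4, 3).

v_4 = (1, 4, 3)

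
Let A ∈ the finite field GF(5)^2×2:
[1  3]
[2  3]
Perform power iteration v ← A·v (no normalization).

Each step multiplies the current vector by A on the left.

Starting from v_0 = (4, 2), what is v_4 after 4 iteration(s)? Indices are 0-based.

v_4 = (3, 1)

v_0 = (4, 2).
v_1 = A·v_0 = (0, 4).
v_2 = A·v_1 = (2, 2).
v_3 = A·v_2 = (3, 0).
v_4 = A·v_3 = (3, 1).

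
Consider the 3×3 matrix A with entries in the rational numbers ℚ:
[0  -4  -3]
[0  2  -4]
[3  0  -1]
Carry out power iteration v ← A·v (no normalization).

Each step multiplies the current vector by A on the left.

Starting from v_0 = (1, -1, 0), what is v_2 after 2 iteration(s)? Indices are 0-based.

v_0 = (1, -1, 0).
v_1 = A·v_0 = (4, -2, 3).
v_2 = A·v_1 = (-1, -16, 9).

v_2 = (-1, -16, 9)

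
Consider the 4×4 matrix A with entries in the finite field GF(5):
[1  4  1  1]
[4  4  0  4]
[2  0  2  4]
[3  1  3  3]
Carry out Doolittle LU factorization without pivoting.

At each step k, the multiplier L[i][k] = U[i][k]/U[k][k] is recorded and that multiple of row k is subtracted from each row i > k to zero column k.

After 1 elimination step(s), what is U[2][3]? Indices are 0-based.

U[2][3] = 2

[col 0] pivot 1
  R1 -= 4*R0 → (0, 3, 1, 0)  (L[1][0] := 4)
  R2 -= 2*R0 → (0, 2, 0, 2)  (L[2][0] := 2)
  R3 -= 3*R0 → (0, 4, 0, 0)  (L[3][0] := 3)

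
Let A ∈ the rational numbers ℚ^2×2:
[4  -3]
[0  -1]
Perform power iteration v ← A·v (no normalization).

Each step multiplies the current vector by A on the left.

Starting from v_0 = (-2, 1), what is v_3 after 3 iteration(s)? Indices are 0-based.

v_3 = (-167, -1)

v_0 = (-2, 1).
v_1 = A·v_0 = (-11, -1).
v_2 = A·v_1 = (-41, 1).
v_3 = A·v_2 = (-167, -1).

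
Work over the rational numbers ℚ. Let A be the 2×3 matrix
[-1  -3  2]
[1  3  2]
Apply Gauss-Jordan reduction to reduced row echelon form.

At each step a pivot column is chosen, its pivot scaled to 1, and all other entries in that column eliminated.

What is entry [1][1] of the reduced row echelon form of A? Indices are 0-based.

M[1][1] = 0

pivot(0,0)=-1: scale R0 → (1, 3, -2)
  clear (1,0): R1 −= (1)R0 → (0, 0, 4)
col 1: no nonzero at/below row 1; advance.
pivot(1,2)=4: scale R1 → (0, 0, 1)
  clear (0,2): R0 −= (-2)R1 → (1, 3, 0)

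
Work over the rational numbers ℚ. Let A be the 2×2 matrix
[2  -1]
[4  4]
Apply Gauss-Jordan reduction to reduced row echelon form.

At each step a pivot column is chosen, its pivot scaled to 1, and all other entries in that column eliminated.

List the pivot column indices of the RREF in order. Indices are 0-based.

[1] R0 /= 2  ⇒  (1, -1/2)
     R1 -= 4·R0  ⇒  (0, 6)
[2] R1 /= 6  ⇒  (0, 1)
     R0 -= -1/2·R1  ⇒  (1, 0)

pivot columns: 0, 1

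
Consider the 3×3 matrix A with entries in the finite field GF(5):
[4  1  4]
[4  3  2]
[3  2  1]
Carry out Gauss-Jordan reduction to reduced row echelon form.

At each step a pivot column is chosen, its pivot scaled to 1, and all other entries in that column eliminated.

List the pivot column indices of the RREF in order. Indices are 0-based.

pivot columns: 0, 1, 2

[1] R0 /= 4  ⇒  (1, 4, 1)
     R1 -= 4·R0  ⇒  (0, 2, 3)
     R2 -= 3·R0  ⇒  (0, 0, 3)
[2] R1 /= 2  ⇒  (0, 1, 4)
     R0 -= 4·R1  ⇒  (1, 0, 0)
[3] R2 /= 3  ⇒  (0, 0, 1)
     R1 -= 4·R2  ⇒  (0, 1, 0)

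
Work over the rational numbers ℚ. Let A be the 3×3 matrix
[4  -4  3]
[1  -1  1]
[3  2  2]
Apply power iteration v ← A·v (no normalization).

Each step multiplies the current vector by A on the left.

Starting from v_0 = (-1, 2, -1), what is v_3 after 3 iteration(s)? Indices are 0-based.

v_3 = (-305, -90, -275)

v_0 = (-1, 2, -1).
v_1 = A·v_0 = (-15, -4, -1).
v_2 = A·v_1 = (-47, -12, -55).
v_3 = A·v_2 = (-305, -90, -275).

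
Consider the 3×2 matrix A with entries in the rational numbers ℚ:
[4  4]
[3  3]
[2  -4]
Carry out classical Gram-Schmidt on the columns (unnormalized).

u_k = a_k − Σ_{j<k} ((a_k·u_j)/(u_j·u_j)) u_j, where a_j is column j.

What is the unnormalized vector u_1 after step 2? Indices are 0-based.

u_1 = (48/29, 36/29, -150/29)

Step 1: u_0 = a_0 = (4, 3, 2).
Step 2: u_1 = a_1 − (17/29)·u_0 = (48/29, 36/29, -150/29).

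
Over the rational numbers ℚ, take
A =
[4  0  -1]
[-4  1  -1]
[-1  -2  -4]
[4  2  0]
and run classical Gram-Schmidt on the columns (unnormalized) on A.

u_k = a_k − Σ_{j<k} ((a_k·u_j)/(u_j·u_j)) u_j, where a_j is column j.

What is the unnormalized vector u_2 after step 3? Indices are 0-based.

u_2 = (-127/135, -748/405, -988/405, -614/405)

Step 1: u_0 = a_0 = (4, -4, -1, 4).
Step 2: u_1 = a_1 − (6/49)·u_0 = (-24/49, 73/49, -92/49, 74/49).
Step 3: u_2 = a_2 − (4/49)·u_0 − (319/405)·u_1 = (-127/135, -748/405, -988/405, -614/405).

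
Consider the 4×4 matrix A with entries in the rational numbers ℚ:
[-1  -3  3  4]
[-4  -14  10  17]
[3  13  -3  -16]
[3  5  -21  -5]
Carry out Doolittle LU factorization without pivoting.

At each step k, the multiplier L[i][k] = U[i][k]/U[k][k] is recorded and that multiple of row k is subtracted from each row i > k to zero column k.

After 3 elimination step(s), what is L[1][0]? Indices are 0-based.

Step 1: pivot at (0,0) is -1.
  row1 ← row1 − (4)·row0  ⇒  L[1][0]=4, U row1=(0, -2, -2, 1)
  row2 ← row2 − (-3)·row0  ⇒  L[2][0]=-3, U row2=(0, 4, 6, -4)
  row3 ← row3 − (-3)·row0  ⇒  L[3][0]=-3, U row3=(0, -4, -12, 7)
Step 2: pivot at (1,1) is -2.
  row2 ← row2 − (-2)·row1  ⇒  L[2][1]=-2, U row2=(0, 0, 2, -2)
  row3 ← row3 − (2)·row1  ⇒  L[3][1]=2, U row3=(0, 0, -8, 5)
Step 3: pivot at (2,2) is 2.
  row3 ← row3 − (-4)·row2  ⇒  L[3][2]=-4, U row3=(0, 0, 0, -3)

L[1][0] = 4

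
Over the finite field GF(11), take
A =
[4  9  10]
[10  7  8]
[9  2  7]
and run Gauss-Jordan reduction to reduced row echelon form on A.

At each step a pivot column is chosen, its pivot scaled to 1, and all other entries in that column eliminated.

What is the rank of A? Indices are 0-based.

rank = 3

[1] R0 /= 4  ⇒  (1, 5, 8)
     R1 -= 10·R0  ⇒  (0, 1, 5)
     R2 -= 9·R0  ⇒  (0, 1, 1)
[2] R1 /= 1  ⇒  (0, 1, 5)
     R0 -= 5·R1  ⇒  (1, 0, 5)
     R2 -= 1·R1  ⇒  (0, 0, 7)
[3] R2 /= 7  ⇒  (0, 0, 1)
     R0 -= 5·R2  ⇒  (1, 0, 0)
     R1 -= 5·R2  ⇒  (0, 1, 0)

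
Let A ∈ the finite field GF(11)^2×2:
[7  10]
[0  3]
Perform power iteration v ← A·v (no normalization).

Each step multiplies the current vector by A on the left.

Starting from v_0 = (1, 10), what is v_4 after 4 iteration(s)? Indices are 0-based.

v_4 = (0, 7)

v_0 = (1, 10).
v_1 = A·v_0 = (8, 8).
v_2 = A·v_1 = (4, 2).
v_3 = A·v_2 = (4, 6).
v_4 = A·v_3 = (0, 7).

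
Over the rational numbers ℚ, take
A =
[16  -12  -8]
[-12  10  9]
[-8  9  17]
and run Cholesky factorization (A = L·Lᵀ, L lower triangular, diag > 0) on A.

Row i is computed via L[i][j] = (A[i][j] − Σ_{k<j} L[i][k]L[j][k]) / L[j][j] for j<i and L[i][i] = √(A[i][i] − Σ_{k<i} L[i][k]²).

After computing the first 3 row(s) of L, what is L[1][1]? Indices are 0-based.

L[1][1] = 1

Step 1: L[0][0] = √(16) = 4.
  L[1][0] = (-12) / L[0][0] = -3.
Step 2: L[1][1] = √(1) = 1.
  L[2][0] = (-8) / L[0][0] = -2.
  L[2][1] = (3) / L[1][1] = 3.
Step 3: L[2][2] = √(4) = 2.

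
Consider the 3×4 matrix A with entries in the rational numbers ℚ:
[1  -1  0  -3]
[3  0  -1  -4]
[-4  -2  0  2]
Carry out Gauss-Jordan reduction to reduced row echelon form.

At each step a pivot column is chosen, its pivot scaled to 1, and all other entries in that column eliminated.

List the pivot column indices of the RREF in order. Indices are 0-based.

pivot columns: 0, 1, 2

step 1: normalize row 0 (÷1) = (1, -1, 0, -3)
  row 1: subtract 3×row0 = (0, 3, -1, 5)
  row 2: subtract -4×row0 = (0, -6, 0, -10)
step 2: normalize row 1 (÷3) = (0, 1, -1/3, 5/3)
  row 0: subtract -1×row1 = (1, 0, -1/3, -4/3)
  row 2: subtract -6×row1 = (0, 0, -2, 0)
step 3: normalize row 2 (÷-2) = (0, 0, 1, 0)
  row 0: subtract -1/3×row2 = (1, 0, 0, -4/3)
  row 1: subtract -1/3×row2 = (0, 1, 0, 5/3)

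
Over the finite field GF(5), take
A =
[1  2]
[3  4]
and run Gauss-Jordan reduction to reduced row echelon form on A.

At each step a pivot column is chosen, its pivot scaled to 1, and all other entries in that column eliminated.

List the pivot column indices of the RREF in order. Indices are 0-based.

pivot columns: 0, 1

[1] R0 /= 1  ⇒  (1, 2)
     R1 -= 3·R0  ⇒  (0, 3)
[2] R1 /= 3  ⇒  (0, 1)
     R0 -= 2·R1  ⇒  (1, 0)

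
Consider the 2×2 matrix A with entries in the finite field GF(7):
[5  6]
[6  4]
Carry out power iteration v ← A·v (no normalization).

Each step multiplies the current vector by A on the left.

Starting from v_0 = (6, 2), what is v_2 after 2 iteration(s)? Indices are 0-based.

v_0 = (6, 2).
v_1 = A·v_0 = (0, 2).
v_2 = A·v_1 = (5, 1).

v_2 = (5, 1)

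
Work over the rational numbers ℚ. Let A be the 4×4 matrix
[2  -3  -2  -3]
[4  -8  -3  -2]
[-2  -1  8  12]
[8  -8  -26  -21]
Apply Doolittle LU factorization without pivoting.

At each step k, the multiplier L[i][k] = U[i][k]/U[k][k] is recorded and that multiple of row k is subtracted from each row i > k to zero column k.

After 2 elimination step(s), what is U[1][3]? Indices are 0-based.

Step 1: pivot at (0,0) is 2.
  row1 ← row1 − (2)·row0  ⇒  L[1][0]=2, U row1=(0, -2, 1, 4)
  row2 ← row2 − (-1)·row0  ⇒  L[2][0]=-1, U row2=(0, -4, 6, 9)
  row3 ← row3 − (4)·row0  ⇒  L[3][0]=4, U row3=(0, 4, -18, -9)
Step 2: pivot at (1,1) is -2.
  row2 ← row2 − (2)·row1  ⇒  L[2][1]=2, U row2=(0, 0, 4, 1)
  row3 ← row3 − (-2)·row1  ⇒  L[3][1]=-2, U row3=(0, 0, -16, -1)

U[1][3] = 4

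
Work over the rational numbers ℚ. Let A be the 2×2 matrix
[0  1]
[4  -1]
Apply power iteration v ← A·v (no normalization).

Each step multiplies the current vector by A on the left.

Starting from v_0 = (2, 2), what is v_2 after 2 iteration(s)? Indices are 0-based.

v_2 = (6, 2)

v_0 = (2, 2).
v_1 = A·v_0 = (2, 6).
v_2 = A·v_1 = (6, 2).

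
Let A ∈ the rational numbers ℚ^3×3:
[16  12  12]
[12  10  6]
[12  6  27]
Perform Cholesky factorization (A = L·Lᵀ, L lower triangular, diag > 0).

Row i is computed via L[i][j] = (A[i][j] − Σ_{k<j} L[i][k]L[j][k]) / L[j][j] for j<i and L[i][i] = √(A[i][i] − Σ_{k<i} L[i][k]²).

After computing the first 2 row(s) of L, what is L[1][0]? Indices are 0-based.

Step 1: L[0][0] = √(16) = 4.
  L[1][0] = (12) / L[0][0] = 3.
Step 2: L[1][1] = √(1) = 1.

L[1][0] = 3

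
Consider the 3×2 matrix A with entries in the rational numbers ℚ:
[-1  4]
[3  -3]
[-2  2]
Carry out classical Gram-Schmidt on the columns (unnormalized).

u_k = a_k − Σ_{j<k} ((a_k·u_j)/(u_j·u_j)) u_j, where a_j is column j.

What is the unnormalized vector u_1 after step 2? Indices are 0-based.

u_1 = (39/14, 9/14, -3/7)

Step 1: u_0 = a_0 = (-1, 3, -2).
Step 2: u_1 = a_1 − (-17/14)·u_0 = (39/14, 9/14, -3/7).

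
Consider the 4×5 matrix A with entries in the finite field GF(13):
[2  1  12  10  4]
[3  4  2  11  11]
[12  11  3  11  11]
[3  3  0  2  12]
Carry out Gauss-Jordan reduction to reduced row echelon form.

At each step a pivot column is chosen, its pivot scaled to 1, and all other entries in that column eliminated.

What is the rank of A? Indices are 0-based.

rank = 4

step 1: normalize row 0 (÷2) = (1, 7, 6, 5, 2)
  row 1: subtract 3×row0 = (0, 9, 10, 9, 5)
  row 2: subtract 12×row0 = (0, 5, 9, 3, 0)
  row 3: subtract 3×row0 = (0, 8, 8, 0, 6)
step 2: normalize row 1 (÷9) = (0, 1, 4, 1, 2)
  row 0: subtract 7×row1 = (1, 0, 4, 11, 1)
  row 2: subtract 5×row1 = (0, 0, 2, 11, 3)
  row 3: subtract 8×row1 = (0, 0, 2, 5, 3)
step 3: normalize row 2 (÷2) = (0, 0, 1, 12, 8)
  row 0: subtract 4×row2 = (1, 0, 0, 2, 8)
  row 1: subtract 4×row2 = (0, 1, 0, 5, 9)
  row 3: subtract 2×row2 = (0, 0, 0, 7, 0)
step 4: normalize row 3 (÷7) = (0, 0, 0, 1, 0)
  row 0: subtract 2×row3 = (1, 0, 0, 0, 8)
  row 1: subtract 5×row3 = (0, 1, 0, 0, 9)
  row 2: subtract 12×row3 = (0, 0, 1, 0, 8)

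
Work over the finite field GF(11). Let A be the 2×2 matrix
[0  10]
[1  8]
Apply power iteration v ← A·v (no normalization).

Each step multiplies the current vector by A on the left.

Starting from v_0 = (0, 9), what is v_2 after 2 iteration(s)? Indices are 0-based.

v_2 = (5, 6)

v_0 = (0, 9).
v_1 = A·v_0 = (2, 6).
v_2 = A·v_1 = (5, 6).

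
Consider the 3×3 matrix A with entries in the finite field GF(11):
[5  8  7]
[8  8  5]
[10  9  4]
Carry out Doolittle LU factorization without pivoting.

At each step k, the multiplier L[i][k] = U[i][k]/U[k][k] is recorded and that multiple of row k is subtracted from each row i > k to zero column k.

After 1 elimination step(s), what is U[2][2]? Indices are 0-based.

k=0: U[0][0]=5
  eliminate (1,0): mult=6, new row 1: (0, 4, 7); set L[1][0]=6
  eliminate (2,0): mult=2, new row 2: (0, 4, 1); set L[2][0]=2

U[2][2] = 1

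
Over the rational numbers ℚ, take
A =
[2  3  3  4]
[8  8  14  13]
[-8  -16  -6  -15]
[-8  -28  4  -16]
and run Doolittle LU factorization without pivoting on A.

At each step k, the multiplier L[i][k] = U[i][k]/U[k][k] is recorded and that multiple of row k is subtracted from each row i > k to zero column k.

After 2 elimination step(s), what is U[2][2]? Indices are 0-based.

U[2][2] = 4

Step 1: pivot at (0,0) is 2.
  row1 ← row1 − (4)·row0  ⇒  L[1][0]=4, U row1=(0, -4, 2, -3)
  row2 ← row2 − (-4)·row0  ⇒  L[2][0]=-4, U row2=(0, -4, 6, 1)
  row3 ← row3 − (-4)·row0  ⇒  L[3][0]=-4, U row3=(0, -16, 16, 0)
Step 2: pivot at (1,1) is -4.
  row2 ← row2 − (1)·row1  ⇒  L[2][1]=1, U row2=(0, 0, 4, 4)
  row3 ← row3 − (4)·row1  ⇒  L[3][1]=4, U row3=(0, 0, 8, 12)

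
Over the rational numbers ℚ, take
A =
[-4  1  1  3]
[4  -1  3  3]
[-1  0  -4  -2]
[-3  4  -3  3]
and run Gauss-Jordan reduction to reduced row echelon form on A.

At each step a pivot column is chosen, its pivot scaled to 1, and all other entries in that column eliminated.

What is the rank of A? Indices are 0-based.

pivot(0,0)=-4: scale R0 → (1, -1/4, -1/4, -3/4)
  clear (1,0): R1 −= (4)R0 → (0, 0, 4, 6)
  clear (2,0): R2 −= (-1)R0 → (0, -1/4, -17/4, -11/4)
  clear (3,0): R3 −= (-3)R0 → (0, 13/4, -15/4, 3/4)
pivot(1,1): swap R1↔R2
pivot(1,1)=-1/4: scale R1 → (0, 1, 17, 11)
  clear (0,1): R0 −= (-1/4)R1 → (1, 0, 4, 2)
  clear (3,1): R3 −= (13/4)R1 → (0, 0, -59, -35)
pivot(2,2)=4: scale R2 → (0, 0, 1, 3/2)
  clear (0,2): R0 −= (4)R2 → (1, 0, 0, -4)
  clear (1,2): R1 −= (17)R2 → (0, 1, 0, -29/2)
  clear (3,2): R3 −= (-59)R2 → (0, 0, 0, 107/2)
pivot(3,3)=107/2: scale R3 → (0, 0, 0, 1)
  clear (0,3): R0 −= (-4)R3 → (1, 0, 0, 0)
  clear (1,3): R1 −= (-29/2)R3 → (0, 1, 0, 0)
  clear (2,3): R2 −= (3/2)R3 → (0, 0, 1, 0)

rank = 4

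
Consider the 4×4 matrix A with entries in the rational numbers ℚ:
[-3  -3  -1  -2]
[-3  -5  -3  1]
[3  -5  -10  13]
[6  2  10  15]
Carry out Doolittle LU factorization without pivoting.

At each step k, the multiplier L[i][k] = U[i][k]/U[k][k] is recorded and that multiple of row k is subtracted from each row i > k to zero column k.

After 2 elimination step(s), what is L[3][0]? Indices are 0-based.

L[3][0] = -2

Step 1: pivot at (0,0) is -3.
  row1 ← row1 − (1)·row0  ⇒  L[1][0]=1, U row1=(0, -2, -2, 3)
  row2 ← row2 − (-1)·row0  ⇒  L[2][0]=-1, U row2=(0, -8, -11, 11)
  row3 ← row3 − (-2)·row0  ⇒  L[3][0]=-2, U row3=(0, -4, 8, 11)
Step 2: pivot at (1,1) is -2.
  row2 ← row2 − (4)·row1  ⇒  L[2][1]=4, U row2=(0, 0, -3, -1)
  row3 ← row3 − (2)·row1  ⇒  L[3][1]=2, U row3=(0, 0, 12, 5)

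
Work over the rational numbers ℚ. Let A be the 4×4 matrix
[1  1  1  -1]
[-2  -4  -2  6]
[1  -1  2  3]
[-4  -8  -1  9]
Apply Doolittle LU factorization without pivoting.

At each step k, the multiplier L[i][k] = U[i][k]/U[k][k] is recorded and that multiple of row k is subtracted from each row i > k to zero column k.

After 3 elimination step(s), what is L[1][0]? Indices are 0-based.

L[1][0] = -2

Step 1: pivot at (0,0) is 1.
  row1 ← row1 − (-2)·row0  ⇒  L[1][0]=-2, U row1=(0, -2, 0, 4)
  row2 ← row2 − (1)·row0  ⇒  L[2][0]=1, U row2=(0, -2, 1, 4)
  row3 ← row3 − (-4)·row0  ⇒  L[3][0]=-4, U row3=(0, -4, 3, 5)
Step 2: pivot at (1,1) is -2.
  row2 ← row2 − (1)·row1  ⇒  L[2][1]=1, U row2=(0, 0, 1, 0)
  row3 ← row3 − (2)·row1  ⇒  L[3][1]=2, U row3=(0, 0, 3, -3)
Step 3: pivot at (2,2) is 1.
  row3 ← row3 − (3)·row2  ⇒  L[3][2]=3, U row3=(0, 0, 0, -3)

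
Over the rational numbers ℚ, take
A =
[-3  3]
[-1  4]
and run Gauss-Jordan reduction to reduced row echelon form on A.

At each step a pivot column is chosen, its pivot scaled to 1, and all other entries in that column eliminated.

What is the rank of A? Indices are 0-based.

[1] R0 /= -3  ⇒  (1, -1)
     R1 -= -1·R0  ⇒  (0, 3)
[2] R1 /= 3  ⇒  (0, 1)
     R0 -= -1·R1  ⇒  (1, 0)

rank = 2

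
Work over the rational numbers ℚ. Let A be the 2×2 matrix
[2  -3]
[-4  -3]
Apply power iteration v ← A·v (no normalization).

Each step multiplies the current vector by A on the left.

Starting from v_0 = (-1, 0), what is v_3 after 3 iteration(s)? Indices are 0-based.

v_3 = (-20, 76)

v_0 = (-1, 0).
v_1 = A·v_0 = (-2, 4).
v_2 = A·v_1 = (-16, -4).
v_3 = A·v_2 = (-20, 76).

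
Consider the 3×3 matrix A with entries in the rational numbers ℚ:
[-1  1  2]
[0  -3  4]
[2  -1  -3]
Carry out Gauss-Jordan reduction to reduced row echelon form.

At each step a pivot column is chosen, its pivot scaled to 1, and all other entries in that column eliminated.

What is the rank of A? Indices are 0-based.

rank = 3

pivot(0,0)=-1: scale R0 → (1, -1, -2)
  clear (2,0): R2 −= (2)R0 → (0, 1, 1)
pivot(1,1)=-3: scale R1 → (0, 1, -4/3)
  clear (0,1): R0 −= (-1)R1 → (1, 0, -10/3)
  clear (2,1): R2 −= (1)R1 → (0, 0, 7/3)
pivot(2,2)=7/3: scale R2 → (0, 0, 1)
  clear (0,2): R0 −= (-10/3)R2 → (1, 0, 0)
  clear (1,2): R1 −= (-4/3)R2 → (0, 1, 0)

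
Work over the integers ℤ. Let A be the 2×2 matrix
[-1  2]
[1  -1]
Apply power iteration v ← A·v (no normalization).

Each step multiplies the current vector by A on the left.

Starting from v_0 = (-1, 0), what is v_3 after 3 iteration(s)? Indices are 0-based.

v_0 = (-1, 0).
v_1 = A·v_0 = (1, -1).
v_2 = A·v_1 = (-3, 2).
v_3 = A·v_2 = (7, -5).

v_3 = (7, -5)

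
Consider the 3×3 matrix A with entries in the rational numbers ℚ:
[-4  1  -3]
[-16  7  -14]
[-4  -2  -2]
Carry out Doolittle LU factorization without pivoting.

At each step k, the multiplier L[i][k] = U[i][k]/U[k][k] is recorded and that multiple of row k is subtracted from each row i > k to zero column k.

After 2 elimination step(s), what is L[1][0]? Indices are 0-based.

k=0: U[0][0]=-4
  eliminate (1,0): mult=4, new row 1: (0, 3, -2); set L[1][0]=4
  eliminate (2,0): mult=1, new row 2: (0, -3, 1); set L[2][0]=1
k=1: U[1][1]=3
  eliminate (2,1): mult=-1, new row 2: (0, 0, -1); set L[2][1]=-1

L[1][0] = 4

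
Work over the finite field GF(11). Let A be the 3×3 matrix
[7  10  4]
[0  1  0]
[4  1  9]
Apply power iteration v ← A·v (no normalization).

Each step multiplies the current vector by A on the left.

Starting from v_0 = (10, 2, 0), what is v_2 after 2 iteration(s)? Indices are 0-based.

v_2 = (4, 2, 3)

v_0 = (10, 2, 0).
v_1 = A·v_0 = (2, 2, 9).
v_2 = A·v_1 = (4, 2, 3).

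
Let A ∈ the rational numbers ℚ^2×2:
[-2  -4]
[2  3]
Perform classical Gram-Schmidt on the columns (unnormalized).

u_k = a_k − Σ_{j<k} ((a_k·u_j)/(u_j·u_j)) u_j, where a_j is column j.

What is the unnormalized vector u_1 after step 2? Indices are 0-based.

u_1 = (-1/2, -1/2)

Step 1: u_0 = a_0 = (-2, 2).
Step 2: u_1 = a_1 − (7/4)·u_0 = (-1/2, -1/2).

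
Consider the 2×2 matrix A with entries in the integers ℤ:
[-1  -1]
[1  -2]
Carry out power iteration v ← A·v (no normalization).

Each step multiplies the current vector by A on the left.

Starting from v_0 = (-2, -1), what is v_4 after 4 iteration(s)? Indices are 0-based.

v_4 = (9, 18)

v_0 = (-2, -1).
v_1 = A·v_0 = (3, 0).
v_2 = A·v_1 = (-3, 3).
v_3 = A·v_2 = (0, -9).
v_4 = A·v_3 = (9, 18).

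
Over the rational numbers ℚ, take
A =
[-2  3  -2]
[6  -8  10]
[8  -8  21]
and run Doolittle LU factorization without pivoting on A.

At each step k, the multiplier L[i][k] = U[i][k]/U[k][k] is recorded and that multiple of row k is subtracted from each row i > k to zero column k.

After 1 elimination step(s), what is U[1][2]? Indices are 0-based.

U[1][2] = 4

Step 1: pivot at (0,0) is -2.
  row1 ← row1 − (-3)·row0  ⇒  L[1][0]=-3, U row1=(0, 1, 4)
  row2 ← row2 − (-4)·row0  ⇒  L[2][0]=-4, U row2=(0, 4, 13)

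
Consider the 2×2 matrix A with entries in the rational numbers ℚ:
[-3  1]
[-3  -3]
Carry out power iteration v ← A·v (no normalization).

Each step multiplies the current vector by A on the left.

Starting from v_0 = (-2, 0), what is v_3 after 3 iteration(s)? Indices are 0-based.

v_0 = (-2, 0).
v_1 = A·v_0 = (6, 6).
v_2 = A·v_1 = (-12, -36).
v_3 = A·v_2 = (0, 144).

v_3 = (0, 144)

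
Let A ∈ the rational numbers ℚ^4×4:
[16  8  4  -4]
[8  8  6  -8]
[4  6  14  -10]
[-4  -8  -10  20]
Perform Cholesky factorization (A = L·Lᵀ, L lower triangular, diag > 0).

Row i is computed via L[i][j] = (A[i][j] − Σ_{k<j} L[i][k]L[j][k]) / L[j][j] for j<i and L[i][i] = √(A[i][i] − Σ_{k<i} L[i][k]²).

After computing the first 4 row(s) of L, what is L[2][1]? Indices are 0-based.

L[2][1] = 2

Step 1: L[0][0] = √(16) = 4.
  L[1][0] = (8) / L[0][0] = 2.
Step 2: L[1][1] = √(4) = 2.
  L[2][0] = (4) / L[0][0] = 1.
  L[2][1] = (4) / L[1][1] = 2.
Step 3: L[2][2] = √(9) = 3.
  L[3][0] = (-4) / L[0][0] = -1.
  L[3][1] = (-6) / L[1][1] = -3.
  L[3][2] = (-3) / L[2][2] = -1.
Step 4: L[3][3] = √(9) = 3.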